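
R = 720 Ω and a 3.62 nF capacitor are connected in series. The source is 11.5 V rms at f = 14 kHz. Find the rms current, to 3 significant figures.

3.57 mA

ω = 2πf = 87960 rad/s
X_C = 1/(ωC) = 3140 Ω
Z = 720 − j3140 Ω
|Z| = √(720² + 3140²) = 3220 Ω
I = V/|Z| = 11.5/3220 = 3.57 mA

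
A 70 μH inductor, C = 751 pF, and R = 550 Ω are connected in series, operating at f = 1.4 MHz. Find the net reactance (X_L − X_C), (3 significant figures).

464 Ω

ω = 2πf = 8.796e+06 rad/s
X_L = ωL = 616 Ω
X_C = 1/(ωC) = 151 Ω
X = 616 − 151 = 464 Ω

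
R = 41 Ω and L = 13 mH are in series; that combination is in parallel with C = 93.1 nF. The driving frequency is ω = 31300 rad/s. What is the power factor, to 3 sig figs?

X_L = ωL = 407 Ω
X_C = 1/(ωC) = 343 Ω
Branch 1 (R+jX_L): Z₁ = 41.0 + j407 Ω, |Z₁| = 409 Ω
Branch 2 (−jX_C): Z₂ = −j343 Ω
Parallel: Z = Z₁Z₂/(Z₁+Z₂), |Z| = 1850 Ω, ∠Z = -63.0°
cos φ = cos(-63.0°) = 0.454

0.454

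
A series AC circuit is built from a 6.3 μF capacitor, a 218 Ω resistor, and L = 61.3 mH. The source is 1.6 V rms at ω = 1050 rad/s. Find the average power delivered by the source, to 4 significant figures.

X_L = ωL = 64.36 Ω
X_C = 1/(ωC) = 151.2 Ω
Net reactance X = X_L − X_C = -86.81 Ω
Z = 218.0 − j86.81 Ω
|Z| = √(218.0² + 86.81²) = 234.6 Ω
∠Z = arctan(-86.81/218.0) = -21.71°
I = V/|Z| = 6.819 mA
P = VI cos φ = 1.6 × 0.006819 × cos(-21.71°) = 10.14 mW

10.14 mW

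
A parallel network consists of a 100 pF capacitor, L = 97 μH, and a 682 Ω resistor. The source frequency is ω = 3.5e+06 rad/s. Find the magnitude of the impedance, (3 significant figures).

X_L = ωL = 340 Ω
X_C = 1/(ωC) = 2860 Ω
Parallel: admittances add. Y = 1/R + 1/(jωL) + jωC
Y = (0.00147 − j0.00260) S
|Y| = 0.00298 S → |Z| = 1/|Y| = 335 Ω, ∠Z = −∠Y = 60.5°

335 Ω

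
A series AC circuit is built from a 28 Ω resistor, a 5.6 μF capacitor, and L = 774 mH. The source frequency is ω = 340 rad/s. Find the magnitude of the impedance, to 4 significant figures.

X_L = ωL = 263.2 Ω
X_C = 1/(ωC) = 525.2 Ω
Net reactance X = X_L − X_C = -262.1 Ω
Z = 28.00 − j262.1 Ω
|Z| = √(28.00² + 262.1²) = 263.5 Ω

263.5 Ω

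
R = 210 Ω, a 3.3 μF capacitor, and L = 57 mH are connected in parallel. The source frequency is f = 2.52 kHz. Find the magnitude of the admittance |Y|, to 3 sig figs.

51.4 mS

ω = 2πf = 15830 rad/s
X_L = ωL = 903 Ω
X_C = 1/(ωC) = 19.1 Ω
Parallel: admittances add. Y = 1/R + 1/(jωL) + jωC
Y = (0.00476 + j0.0511) S
|Y| = 0.0514 S → |Z| = 1/|Y| = 19.5 Ω, ∠Z = −∠Y = -84.7°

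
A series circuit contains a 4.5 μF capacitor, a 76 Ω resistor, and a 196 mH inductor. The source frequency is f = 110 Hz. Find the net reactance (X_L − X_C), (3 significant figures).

-186 Ω

ω = 2πf = 691.2 rad/s
X_L = ωL = 135 Ω
X_C = 1/(ωC) = 322 Ω
X = 135 − 322 = -186 Ω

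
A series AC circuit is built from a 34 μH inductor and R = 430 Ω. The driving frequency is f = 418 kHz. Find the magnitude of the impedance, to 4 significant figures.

439.2 Ω

ω = 2πf = 2.626e+06 rad/s
X_L = ωL = 89.30 Ω
Z = 430.0 + j89.30 Ω
|Z| = √(430.0² + 89.30²) = 439.2 Ω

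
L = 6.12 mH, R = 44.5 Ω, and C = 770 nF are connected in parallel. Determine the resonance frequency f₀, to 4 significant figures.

2.318 kHz

ω₀ = 1/√(LC) = 1/√(0.00612 × 7.7e-07) = 14570 rad/s
f₀ = ω₀/(2π) = 2.318 kHz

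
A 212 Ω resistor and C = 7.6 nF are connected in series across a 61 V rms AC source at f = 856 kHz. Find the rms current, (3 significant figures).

286 mA

ω = 2πf = 5.378e+06 rad/s
X_C = 1/(ωC) = 24.5 Ω
Z = 212 − j24.5 Ω
|Z| = √(212² + 24.5²) = 213 Ω
I = V/|Z| = 61/213 = 286 mA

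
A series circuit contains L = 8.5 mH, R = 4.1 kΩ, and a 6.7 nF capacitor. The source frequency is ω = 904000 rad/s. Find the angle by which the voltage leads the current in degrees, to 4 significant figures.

X_L = ωL = 7684 Ω
X_C = 1/(ωC) = 165.1 Ω
Net reactance X = X_L − X_C = 7519 Ω
Z = 4100 + j7519 Ω
|Z| = √(4100² + 7519²) = 8564 Ω
∠Z = arctan(7519/4100) = 61.40°

61.40°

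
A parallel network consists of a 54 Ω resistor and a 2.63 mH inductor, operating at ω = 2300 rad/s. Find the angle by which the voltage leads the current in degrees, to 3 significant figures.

X_L = ωL = 6.05 Ω
Parallel: admittances add. Y = 1/R + 1/(jωL)
Y = (0.0185 − j0.165) S
|Y| = 0.166 S → |Z| = 1/|Y| = 6.01 Ω, ∠Z = −∠Y = 83.6°

83.6°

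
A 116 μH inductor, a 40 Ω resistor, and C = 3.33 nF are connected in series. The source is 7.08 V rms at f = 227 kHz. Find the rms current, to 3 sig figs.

117 mA

ω = 2πf = 1.426e+06 rad/s
X_L = ωL = 165 Ω
X_C = 1/(ωC) = 211 Ω
Net reactance X = X_L − X_C = -45.1 Ω
Z = 40.0 − j45.1 Ω
|Z| = √(40.0² + 45.1²) = 60.3 Ω
I = V/|Z| = 7.08/60.3 = 117 mA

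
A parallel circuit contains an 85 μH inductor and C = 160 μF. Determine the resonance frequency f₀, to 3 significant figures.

ω₀ = 1/√(LC) = 1/√(8.5e-05 × 0.00016) = 8575 rad/s
f₀ = ω₀/(2π) = 1.36 kHz

1.36 kHz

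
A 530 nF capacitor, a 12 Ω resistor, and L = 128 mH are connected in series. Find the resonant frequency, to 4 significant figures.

611.1 Hz

ω₀ = 1/√(LC) = 1/√(0.128 × 5.3e-07) = 3839 rad/s
f₀ = ω₀/(2π) = 611.1 Hz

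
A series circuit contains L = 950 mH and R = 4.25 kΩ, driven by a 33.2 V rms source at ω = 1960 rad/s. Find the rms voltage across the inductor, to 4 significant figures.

X_L = ωL = 1862 Ω
Z = 4250 + j1862 Ω
|Z| = √(4250² + 1862²) = 4640 Ω
I = V/|Z| = 7.155 mA
V_L = I·|Z_L| = 0.007155 × 1862 = 13.32 V

13.32 V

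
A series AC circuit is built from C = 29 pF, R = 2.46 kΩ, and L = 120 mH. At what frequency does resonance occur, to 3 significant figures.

ω₀ = 1/√(LC) = 1/√(0.12 × 2.9e-11) = 536100 rad/s
f₀ = ω₀/(2π) = 85.3 kHz

85.3 kHz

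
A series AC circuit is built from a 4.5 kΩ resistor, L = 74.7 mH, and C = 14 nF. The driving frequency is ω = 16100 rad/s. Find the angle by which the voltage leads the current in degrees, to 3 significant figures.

X_L = ωL = 1200 Ω
X_C = 1/(ωC) = 4440 Ω
Net reactance X = X_L − X_C = -3230 Ω
Z = 4500 − j3230 Ω
|Z| = √(4500² + 3230²) = 5540 Ω
∠Z = arctan(-3230/4500) = -35.7°

-35.7°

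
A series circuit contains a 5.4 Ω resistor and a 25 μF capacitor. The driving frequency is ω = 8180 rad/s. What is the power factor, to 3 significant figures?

X_C = 1/(ωC) = 4.89 Ω
Z = 5.40 − j4.89 Ω
|Z| = √(5.40² + 4.89²) = 7.29 Ω
∠Z = arctan(-4.89/5.40) = -42.2°
cos φ = cos(-42.2°) = 0.741

0.741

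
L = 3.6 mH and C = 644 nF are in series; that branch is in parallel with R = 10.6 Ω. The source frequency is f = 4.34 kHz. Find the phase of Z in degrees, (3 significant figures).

14.4°

ω = 2πf = 27270 rad/s
X_L = ωL = 98.2 Ω
X_C = 1/(ωC) = 56.9 Ω
Branch 1: Z₁ = R = 10.6 Ω
Branch 2 (series LC): Z₂ = j(X_L − X_C) = j41.2 Ω
Parallel: Z = Z₁Z₂/(Z₁+Z₂), |Z| = 10.3 Ω, ∠Z = 14.4°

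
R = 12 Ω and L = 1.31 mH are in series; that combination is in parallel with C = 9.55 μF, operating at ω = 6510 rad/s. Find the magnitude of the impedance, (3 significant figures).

X_L = ωL = 8.53 Ω
X_C = 1/(ωC) = 16.1 Ω
Branch 1 (R+jX_L): Z₁ = 12.0 + j8.53 Ω, |Z₁| = 14.7 Ω
Branch 2 (−jX_C): Z₂ = −j16.1 Ω
Parallel: Z = Z₁Z₂/(Z₁+Z₂), |Z| = 16.7 Ω, ∠Z = -22.4°

16.7 Ω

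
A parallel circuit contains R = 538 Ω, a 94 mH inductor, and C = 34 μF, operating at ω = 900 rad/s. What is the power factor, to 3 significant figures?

X_L = ωL = 84.6 Ω
X_C = 1/(ωC) = 32.7 Ω
Parallel: admittances add. Y = 1/R + 1/(jωL) + jωC
Y = (0.00186 + j0.0188) S
|Y| = 0.0189 S → |Z| = 1/|Y| = 53.0 Ω, ∠Z = −∠Y = -84.3°
cos φ = cos(-84.3°) = 0.0985

0.0985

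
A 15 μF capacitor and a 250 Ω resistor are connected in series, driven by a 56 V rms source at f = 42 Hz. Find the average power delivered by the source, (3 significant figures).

ω = 2πf = 263.9 rad/s
X_C = 1/(ωC) = 253 Ω
Z = 250 − j253 Ω
|Z| = √(250² + 253²) = 355 Ω
∠Z = arctan(-253/250) = -45.3°
I = V/|Z| = 158 mA
P = VI cos φ = 56 × 0.158 × cos(-45.3°) = 6.21 W

6.21 W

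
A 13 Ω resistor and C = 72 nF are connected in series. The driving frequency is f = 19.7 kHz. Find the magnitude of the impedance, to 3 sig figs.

113 Ω

ω = 2πf = 123800 rad/s
X_C = 1/(ωC) = 112 Ω
Z = 13.0 − j112 Ω
|Z| = √(13.0² + 112²) = 113 Ω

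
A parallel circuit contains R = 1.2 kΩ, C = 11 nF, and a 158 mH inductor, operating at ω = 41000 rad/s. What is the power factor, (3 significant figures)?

0.942

X_L = ωL = 6480 Ω
X_C = 1/(ωC) = 2220 Ω
Parallel: admittances add. Y = 1/R + 1/(jωL) + jωC
Y = (0.000833 + j0.000297) S
|Y| = 0.000885 S → |Z| = 1/|Y| = 1130 Ω, ∠Z = −∠Y = -19.6°
cos φ = cos(-19.6°) = 0.942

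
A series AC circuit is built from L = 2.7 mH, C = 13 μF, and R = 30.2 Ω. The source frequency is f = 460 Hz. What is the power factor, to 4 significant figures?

0.8488

ω = 2πf = 2890 rad/s
X_L = ωL = 7.804 Ω
X_C = 1/(ωC) = 26.61 Ω
Net reactance X = X_L − X_C = -18.81 Ω
Z = 30.20 − j18.81 Ω
|Z| = √(30.20² + 18.81²) = 35.58 Ω
∠Z = arctan(-18.81/30.20) = -31.92°
cos φ = cos(-31.92°) = 0.8488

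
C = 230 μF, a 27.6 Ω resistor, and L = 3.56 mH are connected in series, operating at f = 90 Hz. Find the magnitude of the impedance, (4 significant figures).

ω = 2πf = 565.5 rad/s
X_L = ωL = 2.013 Ω
X_C = 1/(ωC) = 7.689 Ω
Net reactance X = X_L − X_C = -5.676 Ω
Z = 27.60 − j5.676 Ω
|Z| = √(27.60² + 5.676²) = 28.18 Ω

28.18 Ω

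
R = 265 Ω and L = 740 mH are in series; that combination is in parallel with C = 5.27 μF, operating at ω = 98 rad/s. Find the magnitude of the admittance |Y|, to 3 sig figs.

3.54 mS

X_L = ωL = 72.5 Ω
X_C = 1/(ωC) = 1940 Ω
Branch 1 (R+jX_L): Z₁ = 265 + j72.5 Ω, |Z₁| = 275 Ω
Branch 2 (−jX_C): Z₂ = −j1940 Ω
Parallel: Z = Z₁Z₂/(Z₁+Z₂), |Z| = 283 Ω, ∠Z = 7.21°
|Y| = 1/|Z| = 3.54 mS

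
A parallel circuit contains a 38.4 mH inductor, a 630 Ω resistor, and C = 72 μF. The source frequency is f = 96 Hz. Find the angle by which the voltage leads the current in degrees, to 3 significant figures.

ω = 2πf = 603.2 rad/s
X_L = ωL = 23.2 Ω
X_C = 1/(ωC) = 23.0 Ω
Parallel: admittances add. Y = 1/R + 1/(jωL) + jωC
Y = (0.00159 + j0.000256) S
|Y| = 0.00161 S → |Z| = 1/|Y| = 622 Ω, ∠Z = −∠Y = -9.16°

-9.16°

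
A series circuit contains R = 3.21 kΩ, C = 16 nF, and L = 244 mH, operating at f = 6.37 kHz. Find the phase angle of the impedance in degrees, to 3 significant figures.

68.6°

ω = 2πf = 40020 rad/s
X_L = ωL = 9770 Ω
X_C = 1/(ωC) = 1560 Ω
Net reactance X = X_L − X_C = 8200 Ω
Z = 3210 + j8200 Ω
|Z| = √(3210² + 8200²) = 8810 Ω
∠Z = arctan(8200/3210) = 68.6°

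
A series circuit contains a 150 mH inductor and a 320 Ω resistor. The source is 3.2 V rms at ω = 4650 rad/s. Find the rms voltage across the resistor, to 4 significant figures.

X_L = ωL = 697.5 Ω
Z = 320.0 + j697.5 Ω
|Z| = √(320.0² + 697.5²) = 767.4 Ω
I = V/|Z| = 4.170 mA
V_R = I·|Z_R| = 0.004170 × 320.0 = 1.334 V

1.334 V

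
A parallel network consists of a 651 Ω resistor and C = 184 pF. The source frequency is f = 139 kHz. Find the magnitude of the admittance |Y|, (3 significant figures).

ω = 2πf = 873400 rad/s
X_C = 1/(ωC) = 6220 Ω
Parallel: admittances add. Y = 1/R + jωC
Y = (0.00154 + j0.000161) S
|Y| = 0.00154 S → |Z| = 1/|Y| = 647 Ω, ∠Z = −∠Y = -5.97°

1.54 mS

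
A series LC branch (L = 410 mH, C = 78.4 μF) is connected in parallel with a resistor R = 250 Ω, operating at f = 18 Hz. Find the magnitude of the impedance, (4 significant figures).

ω = 2πf = 113.1 rad/s
X_L = ωL = 46.37 Ω
X_C = 1/(ωC) = 112.8 Ω
Branch 1: Z₁ = R = 250.0 Ω
Branch 2 (series LC): Z₂ = j(X_L − X_C) = −j66.41 Ω
Parallel: Z = Z₁Z₂/(Z₁+Z₂), |Z| = 64.18 Ω, ∠Z = -75.12°

64.18 Ω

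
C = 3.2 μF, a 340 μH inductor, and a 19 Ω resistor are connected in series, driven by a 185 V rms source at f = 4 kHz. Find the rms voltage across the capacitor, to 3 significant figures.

ω = 2πf = 25130 rad/s
X_L = ωL = 8.55 Ω
X_C = 1/(ωC) = 12.4 Ω
Net reactance X = X_L − X_C = -3.89 Ω
Z = 19.0 − j3.89 Ω
|Z| = √(19.0² + 3.89²) = 19.4 Ω
I = V/|Z| = 9.54 A
V_C = I·|Z_C| = 9.54 × 12.4 = 119 V

119 V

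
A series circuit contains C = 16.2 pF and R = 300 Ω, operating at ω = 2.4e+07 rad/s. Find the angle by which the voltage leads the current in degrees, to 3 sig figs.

X_C = 1/(ωC) = 2570 Ω
Z = 300 − j2570 Ω
|Z| = √(300² + 2570²) = 2590 Ω
∠Z = arctan(-2570/300) = -83.3°

-83.3°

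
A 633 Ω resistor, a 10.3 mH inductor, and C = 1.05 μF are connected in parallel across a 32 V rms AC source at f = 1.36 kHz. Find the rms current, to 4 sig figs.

ω = 2πf = 8545 rad/s
X_L = ωL = 88.01 Ω
X_C = 1/(ωC) = 111.5 Ω
Parallel: admittances add. Y = 1/R + 1/(jωL) + jωC
Y = (0.001580 − j0.002389) S
|Y| = 0.002864 S → |Z| = 1/|Y| = 349.1 Ω, ∠Z = −∠Y = 56.53°
I = V/|Z| = 32/349.1 = 91.66 mA

91.66 mA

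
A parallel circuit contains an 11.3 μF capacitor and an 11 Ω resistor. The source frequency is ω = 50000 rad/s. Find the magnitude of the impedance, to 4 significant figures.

X_C = 1/(ωC) = 1.770 Ω
Parallel: admittances add. Y = 1/R + jωC
Y = (0.09091 + j0.5650) S
|Y| = 0.5723 S → |Z| = 1/|Y| = 1.747 Ω, ∠Z = −∠Y = -80.86°

1.747 Ω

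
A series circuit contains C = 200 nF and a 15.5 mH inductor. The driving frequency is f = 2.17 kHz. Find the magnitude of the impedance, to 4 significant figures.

155.4 Ω

ω = 2πf = 13630 rad/s
X_L = ωL = 211.3 Ω
X_C = 1/(ωC) = 366.7 Ω
Net reactance X = X_L − X_C = -155.4 Ω
Z = − j155.4 Ω
|Z| = √(0² + 155.4²) = 155.4 Ω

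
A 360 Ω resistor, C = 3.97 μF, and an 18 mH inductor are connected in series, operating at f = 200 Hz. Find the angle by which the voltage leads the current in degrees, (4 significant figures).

ω = 2πf = 1257 rad/s
X_L = ωL = 22.62 Ω
X_C = 1/(ωC) = 200.4 Ω
Net reactance X = X_L − X_C = -177.8 Ω
Z = 360.0 − j177.8 Ω
|Z| = √(360.0² + 177.8²) = 401.5 Ω
∠Z = arctan(-177.8/360.0) = -26.29°

-26.29°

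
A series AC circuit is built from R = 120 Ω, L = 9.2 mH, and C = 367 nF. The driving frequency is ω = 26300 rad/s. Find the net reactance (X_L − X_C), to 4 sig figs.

X_L = ωL = 242.0 Ω
X_C = 1/(ωC) = 103.6 Ω
X = 242.0 − 103.6 = 138.4 Ω

138.4 Ω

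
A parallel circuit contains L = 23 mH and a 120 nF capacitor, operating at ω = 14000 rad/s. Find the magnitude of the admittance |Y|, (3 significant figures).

1.43 mS

X_L = ωL = 322 Ω
X_C = 1/(ωC) = 595 Ω
Parallel: admittances add. Y = 1/(jωL) + jωC
Y = (0 − j0.00143) S
|Y| = 0.00143 S → |Z| = 1/|Y| = 701 Ω, ∠Z = −∠Y = 90.0°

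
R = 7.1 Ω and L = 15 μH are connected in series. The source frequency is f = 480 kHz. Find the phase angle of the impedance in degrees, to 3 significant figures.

81.1°

ω = 2πf = 3.016e+06 rad/s
X_L = ωL = 45.2 Ω
Z = 7.10 + j45.2 Ω
|Z| = √(7.10² + 45.2²) = 45.8 Ω
∠Z = arctan(45.2/7.10) = 81.1°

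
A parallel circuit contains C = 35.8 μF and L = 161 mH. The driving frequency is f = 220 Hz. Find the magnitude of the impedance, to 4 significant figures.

ω = 2πf = 1382 rad/s
X_L = ωL = 222.6 Ω
X_C = 1/(ωC) = 20.21 Ω
Parallel: admittances add. Y = 1/(jωL) + jωC
Y = (0 + j0.04499) S
|Y| = 0.04499 S → |Z| = 1/|Y| = 22.23 Ω, ∠Z = −∠Y = -90.00°

22.23 Ω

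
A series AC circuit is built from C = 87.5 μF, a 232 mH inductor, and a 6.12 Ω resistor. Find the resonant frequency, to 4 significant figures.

ω₀ = 1/√(LC) = 1/√(0.232 × 8.75e-05) = 221.9 rad/s
f₀ = ω₀/(2π) = 35.32 Hz

35.32 Hz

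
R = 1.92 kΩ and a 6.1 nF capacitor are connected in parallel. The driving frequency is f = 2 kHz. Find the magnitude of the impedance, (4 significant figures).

1900 Ω

ω = 2πf = 12570 rad/s
X_C = 1/(ωC) = 13050 Ω
Parallel: admittances add. Y = 1/R + jωC
Y = (0.0005208 + j7.665e-05) S
|Y| = 0.0005264 S → |Z| = 1/|Y| = 1900 Ω, ∠Z = −∠Y = -8.373°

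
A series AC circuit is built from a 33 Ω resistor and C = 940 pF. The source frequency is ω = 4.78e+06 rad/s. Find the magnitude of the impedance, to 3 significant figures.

225 Ω

X_C = 1/(ωC) = 223 Ω
Z = 33.0 − j223 Ω
|Z| = √(33.0² + 223²) = 225 Ω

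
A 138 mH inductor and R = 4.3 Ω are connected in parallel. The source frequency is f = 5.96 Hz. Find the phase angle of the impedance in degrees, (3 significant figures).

ω = 2πf = 37.45 rad/s
X_L = ωL = 5.17 Ω
Parallel: admittances add. Y = 1/R + 1/(jωL)
Y = (0.233 − j0.194) S
|Y| = 0.303 S → |Z| = 1/|Y| = 3.31 Ω, ∠Z = −∠Y = 39.8°

39.8°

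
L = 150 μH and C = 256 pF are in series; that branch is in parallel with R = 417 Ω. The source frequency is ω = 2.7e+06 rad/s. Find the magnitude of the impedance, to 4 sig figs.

X_L = ωL = 405.0 Ω
X_C = 1/(ωC) = 1447 Ω
Branch 1: Z₁ = R = 417.0 Ω
Branch 2 (series LC): Z₂ = j(X_L − X_C) = −j1042 Ω
Parallel: Z = Z₁Z₂/(Z₁+Z₂), |Z| = 387.1 Ω, ∠Z = -21.82°

387.1 Ω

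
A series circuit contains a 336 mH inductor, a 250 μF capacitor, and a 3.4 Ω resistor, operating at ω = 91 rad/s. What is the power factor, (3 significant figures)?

0.246

X_L = ωL = 30.6 Ω
X_C = 1/(ωC) = 44.0 Ω
Net reactance X = X_L − X_C = -13.4 Ω
Z = 3.40 − j13.4 Ω
|Z| = √(3.40² + 13.4²) = 13.8 Ω
∠Z = arctan(-13.4/3.40) = -75.7°
cos φ = cos(-75.7°) = 0.246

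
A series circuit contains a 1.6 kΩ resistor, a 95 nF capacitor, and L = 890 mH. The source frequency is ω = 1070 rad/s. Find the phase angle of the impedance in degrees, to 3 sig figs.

-79.8°

X_L = ωL = 952 Ω
X_C = 1/(ωC) = 9840 Ω
Net reactance X = X_L − X_C = -8890 Ω
Z = 1600 − j8890 Ω
|Z| = √(1600² + 8890²) = 9030 Ω
∠Z = arctan(-8890/1600) = -79.8°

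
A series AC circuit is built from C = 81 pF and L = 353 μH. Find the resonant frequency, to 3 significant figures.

941 kHz

ω₀ = 1/√(LC) = 1/√(0.000353 × 8.1e-11) = 5.914e+06 rad/s
f₀ = ω₀/(2π) = 941 kHz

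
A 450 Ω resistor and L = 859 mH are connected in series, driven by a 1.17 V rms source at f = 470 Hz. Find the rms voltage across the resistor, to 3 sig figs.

0.204 V

ω = 2πf = 2953 rad/s
X_L = ωL = 2540 Ω
Z = 450 + j2540 Ω
|Z| = √(450² + 2540²) = 2580 Ω
I = V/|Z| = 454 μA
V_R = I·|Z_R| = 0.000454 × 450 = 0.204 V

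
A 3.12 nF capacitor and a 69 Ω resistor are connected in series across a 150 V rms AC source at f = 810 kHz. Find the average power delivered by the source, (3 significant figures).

ω = 2πf = 5.089e+06 rad/s
X_C = 1/(ωC) = 63.0 Ω
Z = 69.0 − j63.0 Ω
|Z| = √(69.0² + 63.0²) = 93.4 Ω
∠Z = arctan(-63.0/69.0) = -42.4°
I = V/|Z| = 1.61 A
P = VI cos φ = 150 × 1.61 × cos(-42.4°) = 178 W

178 W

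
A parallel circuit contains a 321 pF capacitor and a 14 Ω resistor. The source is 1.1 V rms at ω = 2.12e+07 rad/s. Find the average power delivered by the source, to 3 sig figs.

X_C = 1/(ωC) = 147 Ω
Parallel: admittances add. Y = 1/R + jωC
Y = (0.0714 + j0.00681) S
|Y| = 0.0718 S → |Z| = 1/|Y| = 13.9 Ω, ∠Z = −∠Y = -5.44°
I = V/|Z| = 78.9 mA
P = VI cos φ = 1.1 × 0.0789 × cos(-5.44°) = 86.4 mW

86.4 mW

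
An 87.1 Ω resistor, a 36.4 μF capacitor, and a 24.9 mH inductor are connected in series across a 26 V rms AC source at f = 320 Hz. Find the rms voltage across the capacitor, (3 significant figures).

3.76 V

ω = 2πf = 2011 rad/s
X_L = ωL = 50.1 Ω
X_C = 1/(ωC) = 13.7 Ω
Net reactance X = X_L − X_C = 36.4 Ω
Z = 87.1 + j36.4 Ω
|Z| = √(87.1² + 36.4²) = 94.4 Ω
I = V/|Z| = 275 mA
V_C = I·|Z_C| = 0.275 × 13.7 = 3.76 V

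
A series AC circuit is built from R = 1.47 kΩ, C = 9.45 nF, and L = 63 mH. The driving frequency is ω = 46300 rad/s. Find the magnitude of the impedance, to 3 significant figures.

1600 Ω

X_L = ωL = 2920 Ω
X_C = 1/(ωC) = 2290 Ω
Net reactance X = X_L − X_C = 631 Ω
Z = 1470 + j631 Ω
|Z| = √(1470² + 631²) = 1600 Ω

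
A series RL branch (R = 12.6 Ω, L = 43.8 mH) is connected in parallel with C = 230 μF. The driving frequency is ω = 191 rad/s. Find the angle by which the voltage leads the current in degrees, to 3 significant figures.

X_L = ωL = 8.37 Ω
X_C = 1/(ωC) = 22.8 Ω
Branch 1 (R+jX_L): Z₁ = 12.6 + j8.37 Ω, |Z₁| = 15.1 Ω
Branch 2 (−jX_C): Z₂ = −j22.8 Ω
Parallel: Z = Z₁Z₂/(Z₁+Z₂), |Z| = 18.0 Ω, ∠Z = -7.61°

-7.61°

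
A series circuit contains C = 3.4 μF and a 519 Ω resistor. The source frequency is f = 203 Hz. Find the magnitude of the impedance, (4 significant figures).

567.9 Ω

ω = 2πf = 1275 rad/s
X_C = 1/(ωC) = 230.6 Ω
Z = 519.0 − j230.6 Ω
|Z| = √(519.0² + 230.6²) = 567.9 Ω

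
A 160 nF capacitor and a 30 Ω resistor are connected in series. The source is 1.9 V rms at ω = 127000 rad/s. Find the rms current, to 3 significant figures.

33.0 mA

X_C = 1/(ωC) = 49.2 Ω
Z = 30.0 − j49.2 Ω
|Z| = √(30.0² + 49.2²) = 57.6 Ω
I = V/|Z| = 1.9/57.6 = 33.0 mA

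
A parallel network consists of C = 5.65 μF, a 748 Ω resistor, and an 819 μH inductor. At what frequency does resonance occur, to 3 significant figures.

ω₀ = 1/√(LC) = 1/√(0.000819 × 5.65e-06) = 14700 rad/s
f₀ = ω₀/(2π) = 2.34 kHz

2.34 kHz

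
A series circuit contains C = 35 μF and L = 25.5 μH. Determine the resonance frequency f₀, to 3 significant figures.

5.33 kHz

ω₀ = 1/√(LC) = 1/√(2.55e-05 × 3.5e-05) = 33470 rad/s
f₀ = ω₀/(2π) = 5.33 kHz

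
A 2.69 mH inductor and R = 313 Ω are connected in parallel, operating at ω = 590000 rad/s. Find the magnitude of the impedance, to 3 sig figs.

307 Ω

X_L = ωL = 1590 Ω
Parallel: admittances add. Y = 1/R + 1/(jωL)
Y = (0.00319 − j0.000630) S
|Y| = 0.00326 S → |Z| = 1/|Y| = 307 Ω, ∠Z = −∠Y = 11.2°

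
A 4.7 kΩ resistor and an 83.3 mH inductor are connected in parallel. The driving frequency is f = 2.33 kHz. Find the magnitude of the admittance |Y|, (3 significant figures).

ω = 2πf = 14640 rad/s
X_L = ωL = 1220 Ω
Parallel: admittances add. Y = 1/R + 1/(jωL)
Y = (0.000213 − j0.000820) S
|Y| = 0.000847 S → |Z| = 1/|Y| = 1180 Ω, ∠Z = −∠Y = 75.5°

847 μS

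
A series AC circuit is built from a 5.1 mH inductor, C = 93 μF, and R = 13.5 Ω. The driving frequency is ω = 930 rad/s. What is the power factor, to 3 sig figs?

X_L = ωL = 4.74 Ω
X_C = 1/(ωC) = 11.6 Ω
Net reactance X = X_L − X_C = -6.82 Ω
Z = 13.5 − j6.82 Ω
|Z| = √(13.5² + 6.82²) = 15.1 Ω
∠Z = arctan(-6.82/13.5) = -26.8°
cos φ = cos(-26.8°) = 0.893

0.893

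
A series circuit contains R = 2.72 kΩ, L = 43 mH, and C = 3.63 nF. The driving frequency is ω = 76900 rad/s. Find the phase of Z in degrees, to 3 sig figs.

X_L = ωL = 3310 Ω
X_C = 1/(ωC) = 3580 Ω
Net reactance X = X_L − X_C = -276 Ω
Z = 2720 − j276 Ω
|Z| = √(2720² + 276²) = 2730 Ω
∠Z = arctan(-276/2720) = -5.79°

-5.79°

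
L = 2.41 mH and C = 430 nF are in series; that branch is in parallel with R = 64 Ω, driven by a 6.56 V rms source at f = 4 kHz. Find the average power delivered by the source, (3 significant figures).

672 mW

ω = 2πf = 25130 rad/s
X_L = ωL = 60.6 Ω
X_C = 1/(ωC) = 92.5 Ω
Branch 1: Z₁ = R = 64.0 Ω
Branch 2 (series LC): Z₂ = j(X_L − X_C) = −j32.0 Ω
Parallel: Z = Z₁Z₂/(Z₁+Z₂), |Z| = 28.6 Ω, ∠Z = -63.5°
I = V/|Z| = 229 mA
P = VI cos φ = 6.56 × 0.229 × cos(-63.5°) = 672 mW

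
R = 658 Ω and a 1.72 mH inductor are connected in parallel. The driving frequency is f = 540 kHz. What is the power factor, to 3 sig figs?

0.994

ω = 2πf = 3.393e+06 rad/s
X_L = ωL = 5840 Ω
Parallel: admittances add. Y = 1/R + 1/(jωL)
Y = (0.00152 − j0.000171) S
|Y| = 0.00153 S → |Z| = 1/|Y| = 654 Ω, ∠Z = −∠Y = 6.43°
cos φ = cos(6.43°) = 0.994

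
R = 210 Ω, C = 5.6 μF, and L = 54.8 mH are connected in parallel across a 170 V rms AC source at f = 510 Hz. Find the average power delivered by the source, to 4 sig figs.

ω = 2πf = 3204 rad/s
X_L = ωL = 175.6 Ω
X_C = 1/(ωC) = 55.73 Ω
Parallel: admittances add. Y = 1/R + 1/(jωL) + jωC
Y = (0.004762 + j0.01225) S
|Y| = 0.01314 S → |Z| = 1/|Y| = 76.09 Ω, ∠Z = −∠Y = -68.76°
I = V/|Z| = 2.234 A
P = VI cos φ = 170 × 2.234 × cos(-68.76°) = 137.6 W

137.6 W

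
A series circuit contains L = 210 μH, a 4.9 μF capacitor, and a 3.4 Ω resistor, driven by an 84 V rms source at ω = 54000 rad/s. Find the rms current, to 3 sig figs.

X_L = ωL = 11.3 Ω
X_C = 1/(ωC) = 3.78 Ω
Net reactance X = X_L − X_C = 7.56 Ω
Z = 3.40 + j7.56 Ω
|Z| = √(3.40² + 7.56²) = 8.29 Ω
I = V/|Z| = 84/8.29 = 10.1 A

10.1 A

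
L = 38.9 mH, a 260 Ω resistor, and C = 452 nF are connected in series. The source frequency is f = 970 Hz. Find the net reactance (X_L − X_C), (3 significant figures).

ω = 2πf = 6095 rad/s
X_L = ωL = 237 Ω
X_C = 1/(ωC) = 363 Ω
X = 237 − 363 = -126 Ω

-126 Ω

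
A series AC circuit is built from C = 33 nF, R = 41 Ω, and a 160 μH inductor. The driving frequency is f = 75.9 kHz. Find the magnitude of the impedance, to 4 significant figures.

42.94 Ω

ω = 2πf = 476900 rad/s
X_L = ωL = 76.30 Ω
X_C = 1/(ωC) = 63.54 Ω
Net reactance X = X_L − X_C = 12.76 Ω
Z = 41.00 + j12.76 Ω
|Z| = √(41.00² + 12.76²) = 42.94 Ω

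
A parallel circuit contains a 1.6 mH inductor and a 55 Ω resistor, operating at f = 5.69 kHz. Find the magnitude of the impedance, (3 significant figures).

39.6 Ω

ω = 2πf = 35750 rad/s
X_L = ωL = 57.2 Ω
Parallel: admittances add. Y = 1/R + 1/(jωL)
Y = (0.0182 − j0.0175) S
|Y| = 0.0252 S → |Z| = 1/|Y| = 39.6 Ω, ∠Z = −∠Y = 43.9°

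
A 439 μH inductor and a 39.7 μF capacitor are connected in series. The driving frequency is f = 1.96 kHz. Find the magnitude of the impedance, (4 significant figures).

3.361 Ω

ω = 2πf = 12320 rad/s
X_L = ωL = 5.406 Ω
X_C = 1/(ωC) = 2.045 Ω
Net reactance X = X_L − X_C = 3.361 Ω
Z = j3.361 Ω
|Z| = √(0² + 3.361²) = 3.361 Ω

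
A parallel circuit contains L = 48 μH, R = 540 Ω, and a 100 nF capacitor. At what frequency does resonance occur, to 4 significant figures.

72.64 kHz

ω₀ = 1/√(LC) = 1/√(4.8e-05 × 1e-07) = 456400 rad/s
f₀ = ω₀/(2π) = 72.64 kHz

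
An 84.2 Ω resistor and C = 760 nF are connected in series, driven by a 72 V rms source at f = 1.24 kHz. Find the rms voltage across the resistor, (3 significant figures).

32.1 V

ω = 2πf = 7791 rad/s
X_C = 1/(ωC) = 169 Ω
Z = 84.2 − j169 Ω
|Z| = √(84.2² + 169²) = 189 Ω
I = V/|Z| = 382 mA
V_R = I·|Z_R| = 0.382 × 84.2 = 32.1 V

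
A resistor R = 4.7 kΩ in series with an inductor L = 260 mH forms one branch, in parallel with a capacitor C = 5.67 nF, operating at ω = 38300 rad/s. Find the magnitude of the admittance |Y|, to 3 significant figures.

X_L = ωL = 9960 Ω
X_C = 1/(ωC) = 4600 Ω
Branch 1 (R+jX_L): Z₁ = 4700 + j9960 Ω, |Z₁| = 11000 Ω
Branch 2 (−jX_C): Z₂ = −j4600 Ω
Parallel: Z = Z₁Z₂/(Z₁+Z₂), |Z| = 7120 Ω, ∠Z = -74.0°
|Y| = 1/|Z| = 140 μS

140 μS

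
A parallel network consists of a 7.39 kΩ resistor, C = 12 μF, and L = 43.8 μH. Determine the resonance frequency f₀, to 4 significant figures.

6.942 kHz

ω₀ = 1/√(LC) = 1/√(4.38e-05 × 1.2e-05) = 43620 rad/s
f₀ = ω₀/(2π) = 6.942 kHz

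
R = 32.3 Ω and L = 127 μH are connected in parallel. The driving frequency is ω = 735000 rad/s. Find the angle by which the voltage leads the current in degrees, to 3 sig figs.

X_L = ωL = 93.3 Ω
Parallel: admittances add. Y = 1/R + 1/(jωL)
Y = (0.0310 − j0.0107) S
|Y| = 0.0328 S → |Z| = 1/|Y| = 30.5 Ω, ∠Z = −∠Y = 19.1°

19.1°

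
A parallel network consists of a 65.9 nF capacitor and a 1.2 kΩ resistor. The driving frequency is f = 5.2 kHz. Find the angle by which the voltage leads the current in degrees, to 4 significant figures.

-68.84°

ω = 2πf = 32670 rad/s
X_C = 1/(ωC) = 464.4 Ω
Parallel: admittances add. Y = 1/R + jωC
Y = (0.0008333 + j0.002153) S
|Y| = 0.002309 S → |Z| = 1/|Y| = 433.1 Ω, ∠Z = −∠Y = -68.84°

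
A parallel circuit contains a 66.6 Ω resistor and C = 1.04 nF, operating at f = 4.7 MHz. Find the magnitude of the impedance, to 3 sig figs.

ω = 2πf = 2.953e+07 rad/s
X_C = 1/(ωC) = 32.6 Ω
Parallel: admittances add. Y = 1/R + jωC
Y = (0.0150 + j0.0307) S
|Y| = 0.0342 S → |Z| = 1/|Y| = 29.3 Ω, ∠Z = −∠Y = -63.9°

29.3 Ω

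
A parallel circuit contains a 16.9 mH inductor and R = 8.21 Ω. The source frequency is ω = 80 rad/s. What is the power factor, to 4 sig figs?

X_L = ωL = 1.352 Ω
Parallel: admittances add. Y = 1/R + 1/(jωL)
Y = (0.1218 − j0.7396) S
|Y| = 0.7496 S → |Z| = 1/|Y| = 1.334 Ω, ∠Z = −∠Y = 80.65°
cos φ = cos(80.65°) = 0.1625

0.1625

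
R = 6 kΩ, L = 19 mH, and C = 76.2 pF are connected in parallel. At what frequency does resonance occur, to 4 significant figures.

132.3 kHz

ω₀ = 1/√(LC) = 1/√(0.019 × 7.62e-11) = 831100 rad/s
f₀ = ω₀/(2π) = 132.3 kHz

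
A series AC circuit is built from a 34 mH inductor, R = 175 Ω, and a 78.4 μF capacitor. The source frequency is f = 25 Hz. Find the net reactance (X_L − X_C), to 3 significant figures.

ω = 2πf = 157.1 rad/s
X_L = ωL = 5.34 Ω
X_C = 1/(ωC) = 81.2 Ω
X = 5.34 − 81.2 = -75.9 Ω

-75.9 Ω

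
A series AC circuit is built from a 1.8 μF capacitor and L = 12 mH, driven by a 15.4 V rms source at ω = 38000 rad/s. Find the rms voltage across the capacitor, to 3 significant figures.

X_L = ωL = 456 Ω
X_C = 1/(ωC) = 14.6 Ω
Net reactance X = X_L − X_C = 441 Ω
Z = j441 Ω
|Z| = √(0² + 441²) = 441 Ω
I = V/|Z| = 34.9 mA
V_C = I·|Z_C| = 0.0349 × 14.6 = 0.510 V

0.510 V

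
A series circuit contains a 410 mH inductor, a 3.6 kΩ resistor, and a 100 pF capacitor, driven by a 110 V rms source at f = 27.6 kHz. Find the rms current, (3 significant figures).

7.91 mA

ω = 2πf = 173400 rad/s
X_L = ωL = 71100 Ω
X_C = 1/(ωC) = 57700 Ω
Net reactance X = X_L − X_C = 13400 Ω
Z = 3600 + j13400 Ω
|Z| = √(3600² + 13400²) = 13900 Ω
I = V/|Z| = 110/13900 = 7.91 mA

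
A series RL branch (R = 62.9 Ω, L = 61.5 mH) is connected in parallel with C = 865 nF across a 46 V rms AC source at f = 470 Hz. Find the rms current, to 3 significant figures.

134 mA

ω = 2πf = 2953 rad/s
X_L = ωL = 182 Ω
X_C = 1/(ωC) = 391 Ω
Branch 1 (R+jX_L): Z₁ = 62.9 + j182 Ω, |Z₁| = 192 Ω
Branch 2 (−jX_C): Z₂ = −j391 Ω
Parallel: Z = Z₁Z₂/(Z₁+Z₂), |Z| = 343 Ω, ∠Z = 54.2°
I = V/|Z| = 46/343 = 134 mA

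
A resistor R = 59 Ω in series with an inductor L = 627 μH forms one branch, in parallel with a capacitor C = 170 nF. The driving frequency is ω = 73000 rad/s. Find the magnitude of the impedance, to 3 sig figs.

X_L = ωL = 45.8 Ω
X_C = 1/(ωC) = 80.6 Ω
Branch 1 (R+jX_L): Z₁ = 59.0 + j45.8 Ω, |Z₁| = 74.7 Ω
Branch 2 (−jX_C): Z₂ = −j80.6 Ω
Parallel: Z = Z₁Z₂/(Z₁+Z₂), |Z| = 87.8 Ω, ∠Z = -21.7°

87.8 Ω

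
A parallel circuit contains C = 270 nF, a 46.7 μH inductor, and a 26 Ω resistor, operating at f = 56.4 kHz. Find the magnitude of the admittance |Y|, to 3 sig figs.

ω = 2πf = 354400 rad/s
X_L = ωL = 16.5 Ω
X_C = 1/(ωC) = 10.5 Ω
Parallel: admittances add. Y = 1/R + 1/(jωL) + jωC
Y = (0.0385 + j0.0353) S
|Y| = 0.0522 S → |Z| = 1/|Y| = 19.2 Ω, ∠Z = −∠Y = -42.5°

52.2 mS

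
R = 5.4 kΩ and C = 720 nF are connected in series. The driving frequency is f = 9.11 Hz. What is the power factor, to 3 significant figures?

0.217

ω = 2πf = 57.24 rad/s
X_C = 1/(ωC) = 24300 Ω
Z = 5400 − j24300 Ω
|Z| = √(5400² + 24300²) = 24900 Ω
∠Z = arctan(-24300/5400) = -77.5°
cos φ = cos(-77.5°) = 0.217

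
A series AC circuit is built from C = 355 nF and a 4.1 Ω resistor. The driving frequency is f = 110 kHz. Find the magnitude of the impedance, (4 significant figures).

ω = 2πf = 691200 rad/s
X_C = 1/(ωC) = 4.076 Ω
Z = 4.100 − j4.076 Ω
|Z| = √(4.100² + 4.076²) = 5.781 Ω

5.781 Ω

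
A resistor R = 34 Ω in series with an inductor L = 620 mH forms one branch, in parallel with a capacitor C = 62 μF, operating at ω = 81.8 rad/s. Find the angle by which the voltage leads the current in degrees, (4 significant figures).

43.09°

X_L = ωL = 50.72 Ω
X_C = 1/(ωC) = 197.2 Ω
Branch 1 (R+jX_L): Z₁ = 34.00 + j50.72 Ω, |Z₁| = 61.06 Ω
Branch 2 (−jX_C): Z₂ = −j197.2 Ω
Parallel: Z = Z₁Z₂/(Z₁+Z₂), |Z| = 80.07 Ω, ∠Z = 43.09°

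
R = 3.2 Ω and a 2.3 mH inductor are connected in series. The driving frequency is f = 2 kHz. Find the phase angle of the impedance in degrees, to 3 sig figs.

83.7°

ω = 2πf = 12570 rad/s
X_L = ωL = 28.9 Ω
Z = 3.20 + j28.9 Ω
|Z| = √(3.20² + 28.9²) = 29.1 Ω
∠Z = arctan(28.9/3.20) = 83.7°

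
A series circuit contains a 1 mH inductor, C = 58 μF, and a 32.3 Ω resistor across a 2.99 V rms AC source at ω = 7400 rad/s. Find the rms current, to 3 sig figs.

91.4 mA

X_L = ωL = 7.40 Ω
X_C = 1/(ωC) = 2.33 Ω
Net reactance X = X_L − X_C = 5.07 Ω
Z = 32.3 + j5.07 Ω
|Z| = √(32.3² + 5.07²) = 32.7 Ω
I = V/|Z| = 2.99/32.7 = 91.4 mA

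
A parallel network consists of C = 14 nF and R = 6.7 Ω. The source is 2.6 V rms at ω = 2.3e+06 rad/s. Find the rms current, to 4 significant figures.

X_C = 1/(ωC) = 31.06 Ω
Parallel: admittances add. Y = 1/R + jωC
Y = (0.1493 + j0.03220) S
|Y| = 0.1527 S → |Z| = 1/|Y| = 6.549 Ω, ∠Z = −∠Y = -12.17°
I = V/|Z| = 2.6/6.549 = 397.0 mA

397.0 mA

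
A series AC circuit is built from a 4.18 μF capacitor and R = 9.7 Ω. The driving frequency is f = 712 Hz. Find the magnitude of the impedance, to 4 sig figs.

ω = 2πf = 4474 rad/s
X_C = 1/(ωC) = 53.48 Ω
Z = 9.700 − j53.48 Ω
|Z| = √(9.700² + 53.48²) = 54.35 Ω

54.35 Ω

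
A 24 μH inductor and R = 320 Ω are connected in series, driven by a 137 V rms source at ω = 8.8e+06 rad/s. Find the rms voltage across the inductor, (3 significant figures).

75.5 V

X_L = ωL = 211 Ω
Z = 320 + j211 Ω
|Z| = √(320² + 211²) = 383 Ω
I = V/|Z| = 357 mA
V_L = I·|Z_L| = 0.357 × 211 = 75.5 V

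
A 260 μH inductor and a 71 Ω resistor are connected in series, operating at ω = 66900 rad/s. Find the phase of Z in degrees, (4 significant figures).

13.77°

X_L = ωL = 17.39 Ω
Z = 71.00 + j17.39 Ω
|Z| = √(71.00² + 17.39²) = 73.10 Ω
∠Z = arctan(17.39/71.00) = 13.77°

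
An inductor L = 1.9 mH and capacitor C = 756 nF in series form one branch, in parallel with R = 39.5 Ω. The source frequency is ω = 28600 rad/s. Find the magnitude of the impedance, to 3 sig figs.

7.93 Ω

X_L = ωL = 54.3 Ω
X_C = 1/(ωC) = 46.3 Ω
Branch 1: Z₁ = R = 39.5 Ω
Branch 2 (series LC): Z₂ = j(X_L − X_C) = j8.09 Ω
Parallel: Z = Z₁Z₂/(Z₁+Z₂), |Z| = 7.93 Ω, ∠Z = 78.4°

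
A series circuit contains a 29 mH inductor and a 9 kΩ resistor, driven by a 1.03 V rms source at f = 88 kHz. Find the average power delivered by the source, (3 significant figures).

ω = 2πf = 552900 rad/s
X_L = ωL = 16000 Ω
Z = 9000 + j16000 Ω
|Z| = √(9000² + 16000²) = 18400 Ω
∠Z = arctan(16000/9000) = 60.7°
I = V/|Z| = 56.0 μA
P = VI cos φ = 1.03 × 5.6e-05 × cos(60.7°) = 28.2 μW

28.2 μW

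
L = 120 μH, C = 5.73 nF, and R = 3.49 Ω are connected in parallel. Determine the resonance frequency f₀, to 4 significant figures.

191.9 kHz

ω₀ = 1/√(LC) = 1/√(0.00012 × 5.73e-09) = 1.206e+06 rad/s
f₀ = ω₀/(2π) = 191.9 kHz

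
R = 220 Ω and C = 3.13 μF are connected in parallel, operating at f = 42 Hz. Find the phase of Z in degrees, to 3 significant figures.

ω = 2πf = 263.9 rad/s
X_C = 1/(ωC) = 1210 Ω
Parallel: admittances add. Y = 1/R + jωC
Y = (0.00455 + j0.000826) S
|Y| = 0.00462 S → |Z| = 1/|Y| = 216 Ω, ∠Z = −∠Y = -10.3°

-10.3°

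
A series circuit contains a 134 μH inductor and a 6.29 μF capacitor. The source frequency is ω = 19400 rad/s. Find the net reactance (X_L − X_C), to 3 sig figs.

-5.60 Ω

X_L = ωL = 2.60 Ω
X_C = 1/(ωC) = 8.19 Ω
X = 2.60 − 8.19 = -5.60 Ω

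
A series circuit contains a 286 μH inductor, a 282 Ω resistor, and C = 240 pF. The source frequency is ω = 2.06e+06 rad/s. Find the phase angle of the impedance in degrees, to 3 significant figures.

X_L = ωL = 589 Ω
X_C = 1/(ωC) = 2020 Ω
Net reactance X = X_L − X_C = -1430 Ω
Z = 282 − j1430 Ω
|Z| = √(282² + 1430²) = 1460 Ω
∠Z = arctan(-1430/282) = -78.9°

-78.9°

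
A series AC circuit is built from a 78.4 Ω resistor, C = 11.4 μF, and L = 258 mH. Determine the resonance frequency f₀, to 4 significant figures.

ω₀ = 1/√(LC) = 1/√(0.258 × 1.14e-05) = 583.1 rad/s
f₀ = ω₀/(2π) = 92.80 Hz

92.80 Hz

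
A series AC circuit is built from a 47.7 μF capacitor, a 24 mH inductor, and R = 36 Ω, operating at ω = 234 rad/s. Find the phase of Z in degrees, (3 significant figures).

-66.8°

X_L = ωL = 5.62 Ω
X_C = 1/(ωC) = 89.6 Ω
Net reactance X = X_L − X_C = -84.0 Ω
Z = 36.0 − j84.0 Ω
|Z| = √(36.0² + 84.0²) = 91.4 Ω
∠Z = arctan(-84.0/36.0) = -66.8°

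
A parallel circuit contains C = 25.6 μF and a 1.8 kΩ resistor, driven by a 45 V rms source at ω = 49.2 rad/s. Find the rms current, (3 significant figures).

61.9 mA

X_C = 1/(ωC) = 794 Ω
Parallel: admittances add. Y = 1/R + jωC
Y = (0.000556 + j0.00126) S
|Y| = 0.00138 S → |Z| = 1/|Y| = 726 Ω, ∠Z = −∠Y = -66.2°
I = V/|Z| = 45/726 = 61.9 mA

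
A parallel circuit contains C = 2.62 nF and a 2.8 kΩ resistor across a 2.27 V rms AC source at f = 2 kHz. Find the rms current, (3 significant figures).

814 μA

ω = 2πf = 12570 rad/s
X_C = 1/(ωC) = 30400 Ω
Parallel: admittances add. Y = 1/R + jωC
Y = (0.000357 + j3.29e-05) S
|Y| = 0.000359 S → |Z| = 1/|Y| = 2790 Ω, ∠Z = −∠Y = -5.27°
I = V/|Z| = 2.27/2790 = 814 μA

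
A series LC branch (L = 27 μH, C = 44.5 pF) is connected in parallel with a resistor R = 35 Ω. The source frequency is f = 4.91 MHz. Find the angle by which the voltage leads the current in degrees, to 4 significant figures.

ω = 2πf = 3.085e+07 rad/s
X_L = ωL = 833.0 Ω
X_C = 1/(ωC) = 728.4 Ω
Branch 1: Z₁ = R = 35.00 Ω
Branch 2 (series LC): Z₂ = j(X_L − X_C) = j104.5 Ω
Parallel: Z = Z₁Z₂/(Z₁+Z₂), |Z| = 33.19 Ω, ∠Z = 18.51°

18.51°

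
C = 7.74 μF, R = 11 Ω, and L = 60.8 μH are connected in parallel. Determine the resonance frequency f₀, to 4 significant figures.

7.337 kHz

ω₀ = 1/√(LC) = 1/√(6.08e-05 × 7.74e-06) = 46100 rad/s
f₀ = ω₀/(2π) = 7.337 kHz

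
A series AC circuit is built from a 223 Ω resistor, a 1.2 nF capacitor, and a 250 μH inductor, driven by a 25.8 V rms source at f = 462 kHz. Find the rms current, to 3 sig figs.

52.4 mA

ω = 2πf = 2.903e+06 rad/s
X_L = ωL = 726 Ω
X_C = 1/(ωC) = 287 Ω
Net reactance X = X_L − X_C = 439 Ω
Z = 223 + j439 Ω
|Z| = √(223² + 439²) = 492 Ω
I = V/|Z| = 25.8/492 = 52.4 mA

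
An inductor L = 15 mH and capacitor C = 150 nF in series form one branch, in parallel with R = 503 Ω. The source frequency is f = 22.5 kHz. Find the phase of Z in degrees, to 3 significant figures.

13.6°

ω = 2πf = 141400 rad/s
X_L = ωL = 2120 Ω
X_C = 1/(ωC) = 47.2 Ω
Branch 1: Z₁ = R = 503 Ω
Branch 2 (series LC): Z₂ = j(X_L − X_C) = j2070 Ω
Parallel: Z = Z₁Z₂/(Z₁+Z₂), |Z| = 489 Ω, ∠Z = 13.6°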